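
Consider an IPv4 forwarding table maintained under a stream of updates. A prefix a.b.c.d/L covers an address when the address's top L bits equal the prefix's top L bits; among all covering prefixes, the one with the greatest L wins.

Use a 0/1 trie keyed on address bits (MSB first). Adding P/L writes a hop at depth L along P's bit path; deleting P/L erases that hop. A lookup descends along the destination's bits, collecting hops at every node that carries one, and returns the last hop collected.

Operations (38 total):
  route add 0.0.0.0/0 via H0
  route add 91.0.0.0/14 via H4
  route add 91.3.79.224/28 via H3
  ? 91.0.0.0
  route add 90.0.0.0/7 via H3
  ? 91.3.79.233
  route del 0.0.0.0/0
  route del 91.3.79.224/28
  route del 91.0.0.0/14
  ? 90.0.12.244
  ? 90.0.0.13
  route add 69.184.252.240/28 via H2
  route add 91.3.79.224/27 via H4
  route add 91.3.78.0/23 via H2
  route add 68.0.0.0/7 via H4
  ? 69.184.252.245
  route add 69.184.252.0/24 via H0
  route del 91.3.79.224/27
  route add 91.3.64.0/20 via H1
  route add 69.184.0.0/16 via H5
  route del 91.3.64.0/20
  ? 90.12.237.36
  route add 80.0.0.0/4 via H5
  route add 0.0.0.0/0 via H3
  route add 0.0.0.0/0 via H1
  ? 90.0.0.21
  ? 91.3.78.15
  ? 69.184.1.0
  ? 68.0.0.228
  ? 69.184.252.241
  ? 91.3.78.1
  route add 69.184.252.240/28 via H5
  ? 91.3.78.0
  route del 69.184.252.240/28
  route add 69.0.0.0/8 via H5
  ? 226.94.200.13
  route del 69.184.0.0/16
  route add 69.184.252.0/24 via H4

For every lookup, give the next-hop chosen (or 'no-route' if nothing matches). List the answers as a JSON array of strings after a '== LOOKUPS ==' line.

Process each operation:
  add 0.0.0.0/0 -> H0 at depth 0
  add 91.0.0.0/14 -> H4 at depth 14
  add 91.3.79.224/28 -> H3 at depth 28
  ? 91.0.0.0  path d0:H0→d1:-→d2:-→d3:-→d4:-→d5:-→d6:-→d7:-→d8:-→d9:-→d10:-→d11:-→d12:-→d13:-→d14:H4  best=H4
  add 90.0.0.0/7 -> H3 at depth 7
  ? 91.3.79.233  path d0:H0→d1:-→d2:-→d3:-→d4:-→d5:-→d6:-→d7:H3→d8:-→d9:-→d10:-→d11:-→d12:-→d13:-→d14:H4→d15:-→d16:-→d17:-→d18:-→d19:-→d20:-→d21:-→d22:-→d23:-→d24:-→d25:-→d26:-→d27:-→d28:H3  best=H3
  del 0.0.0.0/0 (clear depth 0)
  del 91.3.79.224/28 (clear depth 28)
  del 91.0.0.0/14 (clear depth 14)
  ? 90.0.12.244  path d0:-→d1:-→d2:-→d3:-→d4:-→d5:-→d6:-→d7:H3  best=H3
  ? 90.0.0.13  path d0:-→d1:-→d2:-→d3:-→d4:-→d5:-→d6:-→d7:H3  best=H3
  add 69.184.252.240/28 -> H2 at depth 28
  add 91.3.79.224/27 -> H4 at depth 27
  add 91.3.78.0/23 -> H2 at depth 23
  add 68.0.0.0/7 -> H4 at depth 7
  ? 69.184.252.245  path d0:-→d1:-→d2:-→d3:-→d4:-→d5:-→d6:-→d7:H4→d8:-→d9:-→d10:-→d11:-→d12:-→d13:-→d14:-→d15:-→d16:-→d17:-→d18:-→d19:-→d20:-→d21:-→d22:-→d23:-→d24:-→d25:-→d26:-→d27:-→d28:H2  best=H2
  add 69.184.252.0/24 -> H0 at depth 24
  del 91.3.79.224/27 (clear depth 27)
  add 91.3.64.0/20 -> H1 at depth 20
  add 69.184.0.0/16 -> H5 at depth 16
  del 91.3.64.0/20 (clear depth 20)
  ? 90.12.237.36  path d0:-→d1:-→d2:-→d3:-→d4:-→d5:-→d6:-→d7:H3  best=H3
  add 80.0.0.0/4 -> H5 at depth 4
  add 0.0.0.0/0 -> H3 at depth 0
  add 0.0.0.0/0 -> H1 at depth 0
  ? 90.0.0.21  path d0:H1→d1:-→d2:-→d3:-→d4:H5→d5:-→d6:-→d7:H3  best=H3
  ? 91.3.78.15  path d0:H1→d1:-→d2:-→d3:-→d4:H5→d5:-→d6:-→d7:H3→d8:-→d9:-→d10:-→d11:-→d12:-→d13:-→d14:-→d15:-→d16:-→d17:-→d18:-→d19:-→d20:-→d21:-→d22:-→d23:H2  best=H2
  ? 69.184.1.0  path d0:H1→d1:-→d2:-→d3:-→d4:-→d5:-→d6:-→d7:H4→d8:-→d9:-→d10:-→d11:-→d12:-→d13:-→d14:-→d15:-→d16:H5  best=H5
  ? 68.0.0.228  path d0:H1→d1:-→d2:-→d3:-→d4:-→d5:-→d6:-→d7:H4  best=H4
  ? 69.184.252.241  path d0:H1→d1:-→d2:-→d3:-→d4:-→d5:-→d6:-→d7:H4→d8:-→d9:-→d10:-→d11:-→d12:-→d13:-→d14:-→d15:-→d16:H5→d17:-→d18:-→d19:-→d20:-→d21:-→d22:-→d23:-→d24:H0→d25:-→d26:-→d27:-→d28:H2  best=H2
  ? 91.3.78.1  path d0:H1→d1:-→d2:-→d3:-→d4:H5→d5:-→d6:-→d7:H3→d8:-→d9:-→d10:-→d11:-→d12:-→d13:-→d14:-→d15:-→d16:-→d17:-→d18:-→d19:-→d20:-→d21:-→d22:-→d23:H2  best=H2
  add 69.184.252.240/28 -> H5 at depth 28
  ? 91.3.78.0  path d0:H1→d1:-→d2:-→d3:-→d4:H5→d5:-→d6:-→d7:H3→d8:-→d9:-→d10:-→d11:-→d12:-→d13:-→d14:-→d15:-→d16:-→d17:-→d18:-→d19:-→d20:-→d21:-→d22:-→d23:H2  best=H2
  del 69.184.252.240/28 (clear depth 28)
  add 69.0.0.0/8 -> H5 at depth 8
  ? 226.94.200.13  path d0:H1  best=H1
  del 69.184.0.0/16 (clear depth 16)
  add 69.184.252.0/24 -> H4 at depth 24

== LOOKUPS ==
["H4","H3","H3","H3","H2","H3","H3","H2","H5","H4","H2","H2","H2","H1"]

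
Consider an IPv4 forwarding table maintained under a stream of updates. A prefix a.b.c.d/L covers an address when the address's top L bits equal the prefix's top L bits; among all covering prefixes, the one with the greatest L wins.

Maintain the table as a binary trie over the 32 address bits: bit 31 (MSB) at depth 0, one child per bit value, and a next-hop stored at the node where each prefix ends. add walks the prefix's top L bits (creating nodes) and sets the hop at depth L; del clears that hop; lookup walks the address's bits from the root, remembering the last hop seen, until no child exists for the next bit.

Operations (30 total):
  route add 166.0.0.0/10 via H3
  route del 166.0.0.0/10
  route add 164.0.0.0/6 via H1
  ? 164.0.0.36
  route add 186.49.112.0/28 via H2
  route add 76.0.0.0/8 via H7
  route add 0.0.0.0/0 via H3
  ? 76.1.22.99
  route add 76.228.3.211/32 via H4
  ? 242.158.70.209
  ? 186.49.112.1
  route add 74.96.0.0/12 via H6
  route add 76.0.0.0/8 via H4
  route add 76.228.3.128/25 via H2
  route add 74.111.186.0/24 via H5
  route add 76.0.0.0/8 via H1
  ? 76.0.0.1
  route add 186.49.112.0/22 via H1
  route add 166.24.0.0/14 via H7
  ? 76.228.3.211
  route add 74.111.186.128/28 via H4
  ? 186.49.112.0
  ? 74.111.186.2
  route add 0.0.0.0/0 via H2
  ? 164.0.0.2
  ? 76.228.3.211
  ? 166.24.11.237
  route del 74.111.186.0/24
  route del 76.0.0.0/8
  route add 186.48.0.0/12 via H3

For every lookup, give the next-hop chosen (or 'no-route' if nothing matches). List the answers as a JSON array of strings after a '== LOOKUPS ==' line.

Trace:
  + 166.0.0.0/10 (H3) depth=10
  - 166.0.0.0/10 clear@10
  + 164.0.0.0/6 (H1) depth=6
  ? 164.0.0.36  path d0:-→d1:-→d2:-→d3:-→d4:-→d5:-→d6:H1  best=H1
  + 186.49.112.0/28 (H2) depth=28
  + 76.0.0.0/8 (H7) depth=8
  + 0.0.0.0/0 (H3) depth=0
  ? 76.1.22.99  path d0:H3→d1:-→d2:-→d3:-→d4:-→d5:-→d6:-→d7:-→d8:H7  best=H7
  + 76.228.3.211/32 (H4) depth=32
  ? 242.158.70.209  path d0:H3→d1:-  best=H3
  ? 186.49.112.1  path d0:H3→d1:-→d2:-→d3:-→d4:-→d5:-→d6:-→d7:-→d8:-→d9:-→d10:-→d11:-→d12:-→d13:-→d14:-→d15:-→d16:-→d17:-→d18:-→d19:-→d20:-→d21:-→d22:-→d23:-→d24:-→d25:-→d26:-→d27:-→d28:H2  best=H2
  + 74.96.0.0/12 (H6) depth=12
  + 76.0.0.0/8 (H4) depth=8
  + 76.228.3.128/25 (H2) depth=25
  + 74.111.186.0/24 (H5) depth=24
  + 76.0.0.0/8 (H1) depth=8
  ? 76.0.0.1  path d0:H3→d1:-→d2:-→d3:-→d4:-→d5:-→d6:-→d7:-→d8:H1  best=H1
  + 186.49.112.0/22 (H1) depth=22
  + 166.24.0.0/14 (H7) depth=14
  ? 76.228.3.211  path d0:H3→d1:-→d2:-→d3:-→d4:-→d5:-→d6:-→d7:-→d8:H1→d9:-→d10:-→d11:-→d12:-→d13:-→d14:-→d15:-→d16:-→d17:-→d18:-→d19:-→d20:-→d21:-→d22:-→d23:-→d24:-→d25:H2→d26:-→d27:-→d28:-→d29:-→d30:-→d31:-→d32:H4  best=H4
  + 74.111.186.128/28 (H4) depth=28
  ? 186.49.112.0  path d0:H3→d1:-→d2:-→d3:-→d4:-→d5:-→d6:-→d7:-→d8:-→d9:-→d10:-→d11:-→d12:-→d13:-→d14:-→d15:-→d16:-→d17:-→d18:-→d19:-→d20:-→d21:-→d22:H1→d23:-→d24:-→d25:-→d26:-→d27:-→d28:H2  best=H2
  ? 74.111.186.2  path d0:H3→d1:-→d2:-→d3:-→d4:-→d5:-→d6:-→d7:-→d8:-→d9:-→d10:-→d11:-→d12:H6→d13:-→d14:-→d15:-→d16:-→d17:-→d18:-→d19:-→d20:-→d21:-→d22:-→d23:-→d24:H5  best=H5
  + 0.0.0.0/0 (H2) depth=0
  ? 164.0.0.2  path d0:H2→d1:-→d2:-→d3:-→d4:-→d5:-→d6:H1  best=H1
  ? 76.228.3.211  path d0:H2→d1:-→d2:-→d3:-→d4:-→d5:-→d6:-→d7:-→d8:H1→d9:-→d10:-→d11:-→d12:-→d13:-→d14:-→d15:-→d16:-→d17:-→d18:-→d19:-→d20:-→d21:-→d22:-→d23:-→d24:-→d25:H2→d26:-→d27:-→d28:-→d29:-→d30:-→d31:-→d32:H4  best=H4
  ? 166.24.11.237  path d0:H2→d1:-→d2:-→d3:-→d4:-→d5:-→d6:H1→d7:-→d8:-→d9:-→d10:-→d11:-→d12:-→d13:-→d14:H7  best=H7
  - 74.111.186.0/24 clear@24
  - 76.0.0.0/8 clear@8
  + 186.48.0.0/12 (H3) depth=12

== LOOKUPS ==
["H1","H7","H3","H2","H1","H4","H2","H5","H1","H4","H7"]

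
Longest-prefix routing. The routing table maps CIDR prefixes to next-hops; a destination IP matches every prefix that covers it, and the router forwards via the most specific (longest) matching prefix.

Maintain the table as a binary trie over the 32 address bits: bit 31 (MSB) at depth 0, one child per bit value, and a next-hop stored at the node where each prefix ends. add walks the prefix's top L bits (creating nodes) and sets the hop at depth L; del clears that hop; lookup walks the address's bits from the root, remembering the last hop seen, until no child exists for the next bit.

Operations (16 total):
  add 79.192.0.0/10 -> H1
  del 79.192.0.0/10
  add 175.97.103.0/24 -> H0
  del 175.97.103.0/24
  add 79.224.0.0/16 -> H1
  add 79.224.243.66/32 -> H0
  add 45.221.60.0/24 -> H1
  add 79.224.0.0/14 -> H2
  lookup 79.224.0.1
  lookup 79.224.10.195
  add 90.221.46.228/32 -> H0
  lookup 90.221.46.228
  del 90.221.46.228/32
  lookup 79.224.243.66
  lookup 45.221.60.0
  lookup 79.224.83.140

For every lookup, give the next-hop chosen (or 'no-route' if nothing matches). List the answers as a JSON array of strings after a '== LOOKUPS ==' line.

Process each operation:
  add 79.192.0.0/10 -> H1 at depth 10
  - 79.192.0.0/10 clear@10
  add 175.97.103.0/24 -> H0 at depth 24
  - 175.97.103.0/24 clear@24
  add 79.224.0.0/16 -> H1 at depth 16
  add 79.224.243.66/32 -> H0 at depth 32
  add 45.221.60.0/24 -> H1 at depth 24
  add 79.224.0.0/14 -> H2 at depth 14
  ? 79.224.0.1  path d0:-→d1:-→d2:-→d3:-→d4:-→d5:-→d6:-→d7:-→d8:-→d9:-→d10:-→d11:-→d12:-→d13:-→d14:H2→d15:-→d16:H1  best=H1
  ? 79.224.10.195  path d0:-→d1:-→d2:-→d3:-→d4:-→d5:-→d6:-→d7:-→d8:-→d9:-→d10:-→d11:-→d12:-→d13:-→d14:H2→d15:-→d16:H1  best=H1
  add 90.221.46.228/32 -> H0 at depth 32
  ? 90.221.46.228  path d0:-→d1:-→d2:-→d3:-→d4:-→d5:-→d6:-→d7:-→d8:-→d9:-→d10:-→d11:-→d12:-→d13:-→d14:-→d15:-→d16:-→d17:-→d18:-→d19:-→d20:-→d21:-→d22:-→d23:-→d24:-→d25:-→d26:-→d27:-→d28:-→d29:-→d30:-→d31:-→d32:H0  best=H0
  - 90.221.46.228/32 clear@32
  ? 79.224.243.66  path d0:-→d1:-→d2:-→d3:-→d4:-→d5:-→d6:-→d7:-→d8:-→d9:-→d10:-→d11:-→d12:-→d13:-→d14:H2→d15:-→d16:H1→d17:-→d18:-→d19:-→d20:-→d21:-→d22:-→d23:-→d24:-→d25:-→d26:-→d27:-→d28:-→d29:-→d30:-→d31:-→d32:H0  best=H0
  ? 45.221.60.0  path d0:-→d1:-→d2:-→d3:-→d4:-→d5:-→d6:-→d7:-→d8:-→d9:-→d10:-→d11:-→d12:-→d13:-→d14:-→d15:-→d16:-→d17:-→d18:-→d19:-→d20:-→d21:-→d22:-→d23:-→d24:H1  best=H1
  ? 79.224.83.140  path d0:-→d1:-→d2:-→d3:-→d4:-→d5:-→d6:-→d7:-→d8:-→d9:-→d10:-→d11:-→d12:-→d13:-→d14:H2→d15:-→d16:H1  best=H1

== LOOKUPS ==
["H1","H1","H0","H0","H1","H1"]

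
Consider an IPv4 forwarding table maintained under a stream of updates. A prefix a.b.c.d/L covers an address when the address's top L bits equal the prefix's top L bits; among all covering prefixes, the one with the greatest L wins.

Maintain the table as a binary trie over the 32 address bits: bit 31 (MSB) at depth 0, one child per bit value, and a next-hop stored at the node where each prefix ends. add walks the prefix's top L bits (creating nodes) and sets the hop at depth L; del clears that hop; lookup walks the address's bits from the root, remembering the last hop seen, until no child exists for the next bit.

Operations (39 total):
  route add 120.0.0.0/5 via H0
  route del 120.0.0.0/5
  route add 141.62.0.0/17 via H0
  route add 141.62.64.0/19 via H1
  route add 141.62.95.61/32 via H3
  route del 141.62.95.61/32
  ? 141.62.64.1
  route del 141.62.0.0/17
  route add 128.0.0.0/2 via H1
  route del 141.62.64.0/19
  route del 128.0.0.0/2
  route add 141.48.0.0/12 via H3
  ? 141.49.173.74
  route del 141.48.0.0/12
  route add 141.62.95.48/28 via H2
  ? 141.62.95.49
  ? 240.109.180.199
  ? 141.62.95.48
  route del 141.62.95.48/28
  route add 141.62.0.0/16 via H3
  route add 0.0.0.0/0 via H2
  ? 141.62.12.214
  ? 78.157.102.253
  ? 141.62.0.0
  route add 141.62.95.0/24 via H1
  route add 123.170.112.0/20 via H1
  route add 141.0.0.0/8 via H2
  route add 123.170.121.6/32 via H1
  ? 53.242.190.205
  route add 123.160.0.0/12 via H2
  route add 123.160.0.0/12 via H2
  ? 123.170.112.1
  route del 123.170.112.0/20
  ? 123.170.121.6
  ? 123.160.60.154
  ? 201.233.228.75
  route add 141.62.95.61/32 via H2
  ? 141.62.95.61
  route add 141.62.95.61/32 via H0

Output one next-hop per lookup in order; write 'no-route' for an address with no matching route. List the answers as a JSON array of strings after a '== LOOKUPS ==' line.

Trace:
  + 120.0.0.0/5 (H0) depth=5
  - 120.0.0.0/5 clear@5
  + 141.62.0.0/17 (H0) depth=17
  + 141.62.64.0/19 (H1) depth=19
  + 141.62.95.61/32 (H3) depth=32
  - 141.62.95.61/32 clear@32
  ? 141.62.64.1  path d0:-→d1:-→d2:-→d3:-→d4:-→d5:-→d6:-→d7:-→d8:-→d9:-→d10:-→d11:-→d12:-→d13:-→d14:-→d15:-→d16:-→d17:H0→d18:-→d19:H1  best=H1
  - 141.62.0.0/17 clear@17
  + 128.0.0.0/2 (H1) depth=2
  - 141.62.64.0/19 clear@19
  - 128.0.0.0/2 clear@2
  + 141.48.0.0/12 (H3) depth=12
  ? 141.49.173.74  path d0:-→d1:-→d2:-→d3:-→d4:-→d5:-→d6:-→d7:-→d8:-→d9:-→d10:-→d11:-→d12:H3  best=H3
  - 141.48.0.0/12 clear@12
  + 141.62.95.48/28 (H2) depth=28
  ? 141.62.95.49  path d0:-→d1:-→d2:-→d3:-→d4:-→d5:-→d6:-→d7:-→d8:-→d9:-→d10:-→d11:-→d12:-→d13:-→d14:-→d15:-→d16:-→d17:-→d18:-→d19:-→d20:-→d21:-→d22:-→d23:-→d24:-→d25:-→d26:-→d27:-→d28:H2  best=H2
  ? 240.109.180.199  path d0:-→d1:-  best=no-route
  ? 141.62.95.48  path d0:-→d1:-→d2:-→d3:-→d4:-→d5:-→d6:-→d7:-→d8:-→d9:-→d10:-→d11:-→d12:-→d13:-→d14:-→d15:-→d16:-→d17:-→d18:-→d19:-→d20:-→d21:-→d22:-→d23:-→d24:-→d25:-→d26:-→d27:-→d28:H2  best=H2
  - 141.62.95.48/28 clear@28
  + 141.62.0.0/16 (H3) depth=16
  + 0.0.0.0/0 (H2) depth=0
  ? 141.62.12.214  path d0:H2→d1:-→d2:-→d3:-→d4:-→d5:-→d6:-→d7:-→d8:-→d9:-→d10:-→d11:-→d12:-→d13:-→d14:-→d15:-→d16:H3→d17:-  best=H3
  ? 78.157.102.253  path d0:H2→d1:-→d2:-  best=H2
  ? 141.62.0.0  path d0:H2→d1:-→d2:-→d3:-→d4:-→d5:-→d6:-→d7:-→d8:-→d9:-→d10:-→d11:-→d12:-→d13:-→d14:-→d15:-→d16:H3→d17:-  best=H3
  + 141.62.95.0/24 (H1) depth=24
  + 123.170.112.0/20 (H1) depth=20
  + 141.0.0.0/8 (H2) depth=8
  + 123.170.121.6/32 (H1) depth=32
  ? 53.242.190.205  path d0:H2→d1:-  best=H2
  + 123.160.0.0/12 (H2) depth=12
  + 123.160.0.0/12 (H2) depth=12
  ? 123.170.112.1  path d0:H2→d1:-→d2:-→d3:-→d4:-→d5:-→d6:-→d7:-→d8:-→d9:-→d10:-→d11:-→d12:H2→d13:-→d14:-→d15:-→d16:-→d17:-→d18:-→d19:-→d20:H1  best=H1
  - 123.170.112.0/20 clear@20
  ? 123.170.121.6  path d0:H2→d1:-→d2:-→d3:-→d4:-→d5:-→d6:-→d7:-→d8:-→d9:-→d10:-→d11:-→d12:H2→d13:-→d14:-→d15:-→d16:-→d17:-→d18:-→d19:-→d20:-→d21:-→d22:-→d23:-→d24:-→d25:-→d26:-→d27:-→d28:-→d29:-→d30:-→d31:-→d32:H1  best=H1
  ? 123.160.60.154  path d0:H2→d1:-→d2:-→d3:-→d4:-→d5:-→d6:-→d7:-→d8:-→d9:-→d10:-→d11:-→d12:H2  best=H2
  ? 201.233.228.75  path d0:H2→d1:-  best=H2
  + 141.62.95.61/32 (H2) depth=32
  ? 141.62.95.61  path d0:H2→d1:-→d2:-→d3:-→d4:-→d5:-→d6:-→d7:-→d8:H2→d9:-→d10:-→d11:-→d12:-→d13:-→d14:-→d15:-→d16:H3→d17:-→d18:-→d19:-→d20:-→d21:-→d22:-→d23:-→d24:H1→d25:-→d26:-→d27:-→d28:-→d29:-→d30:-→d31:-→d32:H2  best=H2
  + 141.62.95.61/32 (H0) depth=32

== LOOKUPS ==
["H1","H3","H2","no-route","H2","H3","H2","H3","H2","H1","H1","H2","H2","H2"]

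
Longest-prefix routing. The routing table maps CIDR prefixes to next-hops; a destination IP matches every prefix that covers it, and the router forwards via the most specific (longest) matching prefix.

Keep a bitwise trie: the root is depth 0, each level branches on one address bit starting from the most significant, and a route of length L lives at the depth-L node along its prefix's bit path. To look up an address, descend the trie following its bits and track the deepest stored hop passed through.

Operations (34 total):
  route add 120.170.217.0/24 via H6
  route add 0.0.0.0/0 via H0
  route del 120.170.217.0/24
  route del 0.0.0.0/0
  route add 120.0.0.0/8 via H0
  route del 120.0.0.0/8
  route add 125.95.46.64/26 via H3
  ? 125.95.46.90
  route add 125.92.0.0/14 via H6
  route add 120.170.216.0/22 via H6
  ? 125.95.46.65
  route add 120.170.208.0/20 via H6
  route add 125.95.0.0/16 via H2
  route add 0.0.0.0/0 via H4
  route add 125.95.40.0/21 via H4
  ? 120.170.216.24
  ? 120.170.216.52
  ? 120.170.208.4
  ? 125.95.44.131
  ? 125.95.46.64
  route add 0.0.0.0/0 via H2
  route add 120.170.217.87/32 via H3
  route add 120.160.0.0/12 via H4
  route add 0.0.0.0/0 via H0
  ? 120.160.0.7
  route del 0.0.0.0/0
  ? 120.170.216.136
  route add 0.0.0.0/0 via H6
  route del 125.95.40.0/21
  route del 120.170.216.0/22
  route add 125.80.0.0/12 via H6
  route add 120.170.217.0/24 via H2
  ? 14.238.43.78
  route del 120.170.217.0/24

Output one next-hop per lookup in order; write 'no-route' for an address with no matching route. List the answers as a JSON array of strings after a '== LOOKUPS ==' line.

Process each operation:
  + 120.170.217.0/24 (H6) depth=24
  + 0.0.0.0/0 (H0) depth=0
  del 120.170.217.0/24 (clear depth 24)
  del 0.0.0.0/0 (clear depth 0)
  + 120.0.0.0/8 (H0) depth=8
  del 120.0.0.0/8 (clear depth 8)
  + 125.95.46.64/26 (H3) depth=26
  Q 125.95.46.90: descend 01111101010111110010111001 ; hops seen [H3] ; pick H3
  + 125.92.0.0/14 (H6) depth=14
  + 120.170.216.0/22 (H6) depth=22
  Q 125.95.46.65: descend 01111101010111110010111001 ; hops seen [H6,H3] ; pick H3
  + 120.170.208.0/20 (H6) depth=20
  + 125.95.0.0/16 (H2) depth=16
  + 0.0.0.0/0 (H4) depth=0
  + 125.95.40.0/21 (H4) depth=21
  Q 120.170.216.24: descend 01111000101010101101100 ; hops seen [H4,H6,H6] ; pick H6
  Q 120.170.216.52: descend 01111000101010101101100 ; hops seen [H4,H6,H6] ; pick H6
  Q 120.170.208.4: descend 01111000101010101101 ; hops seen [H4,H6] ; pick H6
  Q 125.95.44.131: descend 0111110101011111001011 ; hops seen [H4,H6,H2,H4] ; pick H4
  Q 125.95.46.64: descend 01111101010111110010111001 ; hops seen [H4,H6,H2,H4,H3] ; pick H3
  + 0.0.0.0/0 (H2) depth=0
  + 120.170.217.87/32 (H3) depth=32
  + 120.160.0.0/12 (H4) depth=12
  + 0.0.0.0/0 (H0) depth=0
  Q 120.160.0.7: descend 011110001010 ; hops seen [H0,H4] ; pick H4
  del 0.0.0.0/0 (clear depth 0)
  Q 120.170.216.136: descend 01111000101010101101100 ; hops seen [H4,H6,H6] ; pick H6
  + 0.0.0.0/0 (H6) depth=0
  del 125.95.40.0/21 (clear depth 21)
  del 120.170.216.0/22 (clear depth 22)
  + 125.80.0.0/12 (H6) depth=12
  + 120.170.217.0/24 (H2) depth=24
  Q 14.238.43.78: descend 0 ; hops seen [H6] ; pick H6
  del 120.170.217.0/24 (clear depth 24)

== LOOKUPS ==
["H3","H3","H6","H6","H6","H4","H3","H4","H6","H6"]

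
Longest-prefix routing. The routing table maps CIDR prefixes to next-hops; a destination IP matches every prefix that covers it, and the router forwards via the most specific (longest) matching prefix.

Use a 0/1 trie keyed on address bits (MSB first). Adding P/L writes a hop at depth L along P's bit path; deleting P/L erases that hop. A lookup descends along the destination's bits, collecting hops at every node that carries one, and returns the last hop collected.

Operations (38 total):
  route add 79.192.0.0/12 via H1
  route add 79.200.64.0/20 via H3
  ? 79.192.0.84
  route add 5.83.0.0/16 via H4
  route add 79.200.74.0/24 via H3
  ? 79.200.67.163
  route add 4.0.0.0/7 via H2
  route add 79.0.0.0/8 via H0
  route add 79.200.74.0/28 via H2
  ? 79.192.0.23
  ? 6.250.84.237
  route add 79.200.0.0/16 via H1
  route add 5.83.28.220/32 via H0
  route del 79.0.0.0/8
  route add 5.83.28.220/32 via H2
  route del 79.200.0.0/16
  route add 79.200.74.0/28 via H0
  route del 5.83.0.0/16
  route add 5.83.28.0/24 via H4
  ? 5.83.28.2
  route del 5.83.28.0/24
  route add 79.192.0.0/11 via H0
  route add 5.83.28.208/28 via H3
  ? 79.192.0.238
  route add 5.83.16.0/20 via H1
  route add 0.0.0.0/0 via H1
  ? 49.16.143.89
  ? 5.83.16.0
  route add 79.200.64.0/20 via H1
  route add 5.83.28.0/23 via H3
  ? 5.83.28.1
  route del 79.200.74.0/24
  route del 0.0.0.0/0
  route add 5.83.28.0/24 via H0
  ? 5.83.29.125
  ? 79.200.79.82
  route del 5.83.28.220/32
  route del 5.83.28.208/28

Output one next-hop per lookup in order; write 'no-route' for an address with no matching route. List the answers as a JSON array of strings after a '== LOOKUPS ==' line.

Process each operation:
  add 79.192.0.0/12 -> H1 at depth 12
  add 79.200.64.0/20 -> H3 at depth 20
  lookup 79.192.0.84: bits 010011111100 walk d0:-→d1:-→d2:-→d3:-→d4:-→d5:-→d6:-→d7:-→d8:-→d9:-→d10:-→d11:-→d12:H1 -> H1
  add 5.83.0.0/16 -> H4 at depth 16
  add 79.200.74.0/24 -> H3 at depth 24
  lookup 79.200.67.163: bits 01001111110010000100 walk d0:-→d1:-→d2:-→d3:-→d4:-→d5:-→d6:-→d7:-→d8:-→d9:-→d10:-→d11:-→d12:H1→d13:-→d14:-→d15:-→d16:-→d17:-→d18:-→d19:-→d20:H3 -> H3
  add 4.0.0.0/7 -> H2 at depth 7
  add 79.0.0.0/8 -> H0 at depth 8
  add 79.200.74.0/28 -> H2 at depth 28
  lookup 79.192.0.23: bits 010011111100 walk d0:-→d1:-→d2:-→d3:-→d4:-→d5:-→d6:-→d7:-→d8:H0→d9:-→d10:-→d11:-→d12:H1 -> H1
  lookup 6.250.84.237: bits 000001 walk d0:-→d1:-→d2:-→d3:-→d4:-→d5:-→d6:- -> no-route
  add 79.200.0.0/16 -> H1 at depth 16
  add 5.83.28.220/32 -> H0 at depth 32
  - 79.0.0.0/8 clear@8
  add 5.83.28.220/32 -> H2 at depth 32
  - 79.200.0.0/16 clear@16
  add 79.200.74.0/28 -> H0 at depth 28
  - 5.83.0.0/16 clear@16
  add 5.83.28.0/24 -> H4 at depth 24
  lookup 5.83.28.2: bits 000001010101001100011100 walk d0:-→d1:-→d2:-→d3:-→d4:-→d5:-→d6:-→d7:H2→d8:-→d9:-→d10:-→d11:-→d12:-→d13:-→d14:-→d15:-→d16:-→d17:-→d18:-→d19:-→d20:-→d21:-→d22:-→d23:-→d24:H4 -> H4
  - 5.83.28.0/24 clear@24
  add 79.192.0.0/11 -> H0 at depth 11
  add 5.83.28.208/28 -> H3 at depth 28
  lookup 79.192.0.238: bits 010011111100 walk d0:-→d1:-→d2:-→d3:-→d4:-→d5:-→d6:-→d7:-→d8:-→d9:-→d10:-→d11:H0→d12:H1 -> H1
  add 5.83.16.0/20 -> H1 at depth 20
  add 0.0.0.0/0 -> H1 at depth 0
  lookup 49.16.143.89: bits 00 walk d0:H1→d1:-→d2:- -> H1
  lookup 5.83.16.0: bits 00000101010100110001 walk d0:H1→d1:-→d2:-→d3:-→d4:-→d5:-→d6:-→d7:H2→d8:-→d9:-→d10:-→d11:-→d12:-→d13:-→d14:-→d15:-→d16:-→d17:-→d18:-→d19:-→d20:H1 -> H1
  add 79.200.64.0/20 -> H1 at depth 20
  add 5.83.28.0/23 -> H3 at depth 23
  lookup 5.83.28.1: bits 000001010101001100011100 walk d0:H1→d1:-→d2:-→d3:-→d4:-→d5:-→d6:-→d7:H2→d8:-→d9:-→d10:-→d11:-→d12:-→d13:-→d14:-→d15:-→d16:-→d17:-→d18:-→d19:-→d20:H1→d21:-→d22:-→d23:H3→d24:- -> H3
  - 79.200.74.0/24 clear@24
  - 0.0.0.0/0 clear@0
  add 5.83.28.0/24 -> H0 at depth 24
  lookup 5.83.29.125: bits 00000101010100110001110 walk d0:-→d1:-→d2:-→d3:-→d4:-→d5:-→d6:-→d7:H2→d8:-→d9:-→d10:-→d11:-→d12:-→d13:-→d14:-→d15:-→d16:-→d17:-→d18:-→d19:-→d20:H1→d21:-→d22:-→d23:H3 -> H3
  lookup 79.200.79.82: bits 010011111100100001001 walk d0:-→d1:-→d2:-→d3:-→d4:-→d5:-→d6:-→d7:-→d8:-→d9:-→d10:-→d11:H0→d12:H1→d13:-→d14:-→d15:-→d16:-→d17:-→d18:-→d19:-→d20:H1→d21:- -> H1
  - 5.83.28.220/32 clear@32
  - 5.83.28.208/28 clear@28

== LOOKUPS ==
["H1","H3","H1","no-route","H4","H1","H1","H1","H3","H3","H1"]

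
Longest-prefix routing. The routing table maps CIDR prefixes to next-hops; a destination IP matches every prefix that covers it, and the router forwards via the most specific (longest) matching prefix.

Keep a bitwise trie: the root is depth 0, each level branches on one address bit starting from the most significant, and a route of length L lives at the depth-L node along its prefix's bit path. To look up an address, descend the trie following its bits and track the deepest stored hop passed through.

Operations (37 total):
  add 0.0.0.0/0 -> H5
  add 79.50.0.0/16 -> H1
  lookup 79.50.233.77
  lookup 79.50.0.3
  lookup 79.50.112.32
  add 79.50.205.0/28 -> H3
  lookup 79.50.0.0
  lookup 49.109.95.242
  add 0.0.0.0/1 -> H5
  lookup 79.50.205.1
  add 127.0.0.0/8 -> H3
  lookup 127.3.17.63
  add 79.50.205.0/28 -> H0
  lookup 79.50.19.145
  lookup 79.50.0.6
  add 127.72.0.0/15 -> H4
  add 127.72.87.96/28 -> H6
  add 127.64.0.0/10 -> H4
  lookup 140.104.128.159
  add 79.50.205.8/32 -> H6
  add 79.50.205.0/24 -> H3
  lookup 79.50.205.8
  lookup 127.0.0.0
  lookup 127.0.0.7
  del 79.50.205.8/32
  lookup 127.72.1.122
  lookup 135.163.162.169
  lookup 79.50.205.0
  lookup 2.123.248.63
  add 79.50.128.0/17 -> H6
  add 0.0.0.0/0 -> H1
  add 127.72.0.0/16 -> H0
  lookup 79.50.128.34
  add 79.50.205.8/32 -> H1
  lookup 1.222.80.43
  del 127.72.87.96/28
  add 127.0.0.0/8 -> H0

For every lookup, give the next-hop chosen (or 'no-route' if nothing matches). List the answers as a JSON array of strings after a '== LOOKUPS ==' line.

Trace:
  add 0.0.0.0/0 -> H5 at depth 0
  add 79.50.0.0/16 -> H1 at depth 16
  ? 79.50.233.77  path d0:H5→d1:-→d2:-→d3:-→d4:-→d5:-→d6:-→d7:-→d8:-→d9:-→d10:-→d11:-→d12:-→d13:-→d14:-→d15:-→d16:H1  best=H1
  ? 79.50.0.3  path d0:H5→d1:-→d2:-→d3:-→d4:-→d5:-→d6:-→d7:-→d8:-→d9:-→d10:-→d11:-→d12:-→d13:-→d14:-→d15:-→d16:H1  best=H1
  ? 79.50.112.32  path d0:H5→d1:-→d2:-→d3:-→d4:-→d5:-→d6:-→d7:-→d8:-→d9:-→d10:-→d11:-→d12:-→d13:-→d14:-→d15:-→d16:H1  best=H1
  add 79.50.205.0/28 -> H3 at depth 28
  ? 79.50.0.0  path d0:H5→d1:-→d2:-→d3:-→d4:-→d5:-→d6:-→d7:-→d8:-→d9:-→d10:-→d11:-→d12:-→d13:-→d14:-→d15:-→d16:H1  best=H1
  ? 49.109.95.242  path d0:H5→d1:-  best=H5
  add 0.0.0.0/1 -> H5 at depth 1
  ? 79.50.205.1  path d0:H5→d1:H5→d2:-→d3:-→d4:-→d5:-→d6:-→d7:-→d8:-→d9:-→d10:-→d11:-→d12:-→d13:-→d14:-→d15:-→d16:H1→d17:-→d18:-→d19:-→d20:-→d21:-→d22:-→d23:-→d24:-→d25:-→d26:-→d27:-→d28:H3  best=H3
  add 127.0.0.0/8 -> H3 at depth 8
  ? 127.3.17.63  path d0:H5→d1:H5→d2:-→d3:-→d4:-→d5:-→d6:-→d7:-→d8:H3  best=H3
  add 79.50.205.0/28 -> H0 at depth 28
  ? 79.50.19.145  path d0:H5→d1:H5→d2:-→d3:-→d4:-→d5:-→d6:-→d7:-→d8:-→d9:-→d10:-→d11:-→d12:-→d13:-→d14:-→d15:-→d16:H1  best=H1
  ? 79.50.0.6  path d0:H5→d1:H5→d2:-→d3:-→d4:-→d5:-→d6:-→d7:-→d8:-→d9:-→d10:-→d11:-→d12:-→d13:-→d14:-→d15:-→d16:H1  best=H1
  add 127.72.0.0/15 -> H4 at depth 15
  add 127.72.87.96/28 -> H6 at depth 28
  add 127.64.0.0/10 -> H4 at depth 10
  ? 140.104.128.159  path d0:H5  best=H5
  add 79.50.205.8/32 -> H6 at depth 32
  add 79.50.205.0/24 -> H3 at depth 24
  ? 79.50.205.8  path d0:H5→d1:H5→d2:-→d3:-→d4:-→d5:-→d6:-→d7:-→d8:-→d9:-→d10:-→d11:-→d12:-→d13:-→d14:-→d15:-→d16:H1→d17:-→d18:-→d19:-→d20:-→d21:-→d22:-→d23:-→d24:H3→d25:-→d26:-→d27:-→d28:H0→d29:-→d30:-→d31:-→d32:H6  best=H6
  ? 127.0.0.0  path d0:H5→d1:H5→d2:-→d3:-→d4:-→d5:-→d6:-→d7:-→d8:H3→d9:-  best=H3
  ? 127.0.0.7  path d0:H5→d1:H5→d2:-→d3:-→d4:-→d5:-→d6:-→d7:-→d8:H3→d9:-  best=H3
  del 79.50.205.8/32 (clear depth 32)
  ? 127.72.1.122  path d0:H5→d1:H5→d2:-→d3:-→d4:-→d5:-→d6:-→d7:-→d8:H3→d9:-→d10:H4→d11:-→d12:-→d13:-→d14:-→d15:H4→d16:-→d17:-  best=H4
  ? 135.163.162.169  path d0:H5  best=H5
  ? 79.50.205.0  path d0:H5→d1:H5→d2:-→d3:-→d4:-→d5:-→d6:-→d7:-→d8:-→d9:-→d10:-→d11:-→d12:-→d13:-→d14:-→d15:-→d16:H1→d17:-→d18:-→d19:-→d20:-→d21:-→d22:-→d23:-→d24:H3→d25:-→d26:-→d27:-→d28:H0  best=H0
  ? 2.123.248.63  path d0:H5→d1:H5  best=H5
  add 79.50.128.0/17 -> H6 at depth 17
  add 0.0.0.0/0 -> H1 at depth 0
  add 127.72.0.0/16 -> H0 at depth 16
  ? 79.50.128.34  path d0:H1→d1:H5→d2:-→d3:-→d4:-→d5:-→d6:-→d7:-→d8:-→d9:-→d10:-→d11:-→d12:-→d13:-→d14:-→d15:-→d16:H1→d17:H6  best=H6
  add 79.50.205.8/32 -> H1 at depth 32
  ? 1.222.80.43  path d0:H1→d1:H5  best=H5
  del 127.72.87.96/28 (clear depth 28)
  add 127.0.0.0/8 -> H0 at depth 8

== LOOKUPS ==
["H1","H1","H1","H1","H5","H3","H3","H1","H1","H5","H6","H3","H3","H4","H5","H0","H5","H6","H5"]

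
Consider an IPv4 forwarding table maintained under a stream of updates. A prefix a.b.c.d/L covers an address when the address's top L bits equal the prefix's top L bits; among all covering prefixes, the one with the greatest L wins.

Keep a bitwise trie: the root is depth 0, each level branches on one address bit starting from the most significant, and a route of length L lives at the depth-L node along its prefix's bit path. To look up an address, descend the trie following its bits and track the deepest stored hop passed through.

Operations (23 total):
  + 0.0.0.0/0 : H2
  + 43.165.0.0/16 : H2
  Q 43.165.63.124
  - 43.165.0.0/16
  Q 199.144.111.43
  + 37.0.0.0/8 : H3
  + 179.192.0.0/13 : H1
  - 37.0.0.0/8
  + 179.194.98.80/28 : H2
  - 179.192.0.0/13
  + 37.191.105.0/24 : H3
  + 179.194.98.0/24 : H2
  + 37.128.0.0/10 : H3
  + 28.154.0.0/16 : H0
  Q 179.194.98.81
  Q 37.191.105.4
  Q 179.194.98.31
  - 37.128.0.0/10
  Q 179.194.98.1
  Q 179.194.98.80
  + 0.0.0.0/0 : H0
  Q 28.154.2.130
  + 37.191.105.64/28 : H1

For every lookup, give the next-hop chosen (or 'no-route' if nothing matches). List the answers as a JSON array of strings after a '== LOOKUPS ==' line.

Process each operation:
  + 0.0.0.0/0 (H2) depth=0
  + 43.165.0.0/16 (H2) depth=16
  lookup 43.165.63.124: bits 0010101110100101 walk d0:H2→d1:-→d2:-→d3:-→d4:-→d5:-→d6:-→d7:-→d8:-→d9:-→d10:-→d11:-→d12:-→d13:-→d14:-→d15:-→d16:H2 -> H2
  del 43.165.0.0/16 (clear depth 16)
  lookup 199.144.111.43: bits ε walk d0:H2 -> H2
  + 37.0.0.0/8 (H3) depth=8
  + 179.192.0.0/13 (H1) depth=13
  del 37.0.0.0/8 (clear depth 8)
  + 179.194.98.80/28 (H2) depth=28
  del 179.192.0.0/13 (clear depth 13)
  + 37.191.105.0/24 (H3) depth=24
  + 179.194.98.0/24 (H2) depth=24
  + 37.128.0.0/10 (H3) depth=10
  + 28.154.0.0/16 (H0) depth=16
  lookup 179.194.98.81: bits 1011001111000010011000100101 walk d0:H2→d1:-→d2:-→d3:-→d4:-→d5:-→d6:-→d7:-→d8:-→d9:-→d10:-→d11:-→d12:-→d13:-→d14:-→d15:-→d16:-→d17:-→d18:-→d19:-→d20:-→d21:-→d22:-→d23:-→d24:H2→d25:-→d26:-→d27:-→d28:H2 -> H2
  lookup 37.191.105.4: bits 001001011011111101101001 walk d0:H2→d1:-→d2:-→d3:-→d4:-→d5:-→d6:-→d7:-→d8:-→d9:-→d10:H3→d11:-→d12:-→d13:-→d14:-→d15:-→d16:-→d17:-→d18:-→d19:-→d20:-→d21:-→d22:-→d23:-→d24:H3 -> H3
  lookup 179.194.98.31: bits 1011001111000010011000100 walk d0:H2→d1:-→d2:-→d3:-→d4:-→d5:-→d6:-→d7:-→d8:-→d9:-→d10:-→d11:-→d12:-→d13:-→d14:-→d15:-→d16:-→d17:-→d18:-→d19:-→d20:-→d21:-→d22:-→d23:-→d24:H2→d25:- -> H2
  del 37.128.0.0/10 (clear depth 10)
  lookup 179.194.98.1: bits 1011001111000010011000100 walk d0:H2→d1:-→d2:-→d3:-→d4:-→d5:-→d6:-→d7:-→d8:-→d9:-→d10:-→d11:-→d12:-→d13:-→d14:-→d15:-→d16:-→d17:-→d18:-→d19:-→d20:-→d21:-→d22:-→d23:-→d24:H2→d25:- -> H2
  lookup 179.194.98.80: bits 1011001111000010011000100101 walk d0:H2→d1:-→d2:-→d3:-→d4:-→d5:-→d6:-→d7:-→d8:-→d9:-→d10:-→d11:-→d12:-→d13:-→d14:-→d15:-→d16:-→d17:-→d18:-→d19:-→d20:-→d21:-→d22:-→d23:-→d24:H2→d25:-→d26:-→d27:-→d28:H2 -> H2
  + 0.0.0.0/0 (H0) depth=0
  lookup 28.154.2.130: bits 0001110010011010 walk d0:H0→d1:-→d2:-→d3:-→d4:-→d5:-→d6:-→d7:-→d8:-→d9:-→d10:-→d11:-→d12:-→d13:-→d14:-→d15:-→d16:H0 -> H0
  + 37.191.105.64/28 (H1) depth=28

== LOOKUPS ==
["H2","H2","H2","H3","H2","H2","H2","H0"]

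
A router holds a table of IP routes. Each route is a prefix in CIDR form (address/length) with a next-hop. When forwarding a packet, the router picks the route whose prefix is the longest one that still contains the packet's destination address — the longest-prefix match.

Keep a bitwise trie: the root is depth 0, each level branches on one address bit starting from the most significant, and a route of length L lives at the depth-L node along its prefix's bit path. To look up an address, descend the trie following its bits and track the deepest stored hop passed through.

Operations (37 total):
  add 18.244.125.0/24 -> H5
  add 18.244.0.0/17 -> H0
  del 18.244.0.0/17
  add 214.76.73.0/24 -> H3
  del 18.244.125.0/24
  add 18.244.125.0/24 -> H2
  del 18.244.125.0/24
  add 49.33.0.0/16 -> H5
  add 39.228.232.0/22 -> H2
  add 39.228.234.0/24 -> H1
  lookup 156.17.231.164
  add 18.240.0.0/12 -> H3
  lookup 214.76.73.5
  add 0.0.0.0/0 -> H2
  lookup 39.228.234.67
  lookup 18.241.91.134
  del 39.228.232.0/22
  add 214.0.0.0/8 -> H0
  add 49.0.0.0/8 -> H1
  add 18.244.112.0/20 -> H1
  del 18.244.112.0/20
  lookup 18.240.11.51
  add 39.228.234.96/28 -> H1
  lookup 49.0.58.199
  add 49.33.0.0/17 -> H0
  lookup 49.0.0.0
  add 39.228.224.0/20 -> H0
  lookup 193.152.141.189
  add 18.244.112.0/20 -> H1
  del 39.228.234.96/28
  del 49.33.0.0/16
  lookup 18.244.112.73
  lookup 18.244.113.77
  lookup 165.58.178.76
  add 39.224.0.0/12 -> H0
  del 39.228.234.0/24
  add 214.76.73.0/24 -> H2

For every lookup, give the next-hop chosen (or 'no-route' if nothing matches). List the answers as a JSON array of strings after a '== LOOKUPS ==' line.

Process each operation:
  + 18.244.125.0/24 (H5) depth=24
  + 18.244.0.0/17 (H0) depth=17
  del 18.244.0.0/17 (clear depth 17)
  + 214.76.73.0/24 (H3) depth=24
  del 18.244.125.0/24 (clear depth 24)
  + 18.244.125.0/24 (H2) depth=24
  del 18.244.125.0/24 (clear depth 24)
  + 49.33.0.0/16 (H5) depth=16
  + 39.228.232.0/22 (H2) depth=22
  + 39.228.234.0/24 (H1) depth=24
  lookup 156.17.231.164: bits 1 walk d0:-→d1:- -> no-route
  + 18.240.0.0/12 (H3) depth=12
  lookup 214.76.73.5: bits 110101100100110001001001 walk d0:-→d1:-→d2:-→d3:-→d4:-→d5:-→d6:-→d7:-→d8:-→d9:-→d10:-→d11:-→d12:-→d13:-→d14:-→d15:-→d16:-→d17:-→d18:-→d19:-→d20:-→d21:-→d22:-→d23:-→d24:H3 -> H3
  + 0.0.0.0/0 (H2) depth=0
  lookup 39.228.234.67: bits 001001111110010011101010 walk d0:H2→d1:-→d2:-→d3:-→d4:-→d5:-→d6:-→d7:-→d8:-→d9:-→d10:-→d11:-→d12:-→d13:-→d14:-→d15:-→d16:-→d17:-→d18:-→d19:-→d20:-→d21:-→d22:H2→d23:-→d24:H1 -> H1
  lookup 18.241.91.134: bits 0001001011110 walk d0:H2→d1:-→d2:-→d3:-→d4:-→d5:-→d6:-→d7:-→d8:-→d9:-→d10:-→d11:-→d12:H3→d13:- -> H3
  del 39.228.232.0/22 (clear depth 22)
  + 214.0.0.0/8 (H0) depth=8
  + 49.0.0.0/8 (H1) depth=8
  + 18.244.112.0/20 (H1) depth=20
  del 18.244.112.0/20 (clear depth 20)
  lookup 18.240.11.51: bits 0001001011110 walk d0:H2→d1:-→d2:-→d3:-→d4:-→d5:-→d6:-→d7:-→d8:-→d9:-→d10:-→d11:-→d12:H3→d13:- -> H3
  + 39.228.234.96/28 (H1) depth=28
  lookup 49.0.58.199: bits 0011000100 walk d0:H2→d1:-→d2:-→d3:-→d4:-→d5:-→d6:-→d7:-→d8:H1→d9:-→d10:- -> H1
  + 49.33.0.0/17 (H0) depth=17
  lookup 49.0.0.0: bits 0011000100 walk d0:H2→d1:-→d2:-→d3:-→d4:-→d5:-→d6:-→d7:-→d8:H1→d9:-→d10:- -> H1
  + 39.228.224.0/20 (H0) depth=20
  lookup 193.152.141.189: bits 110 walk d0:H2→d1:-→d2:-→d3:- -> H2
  + 18.244.112.0/20 (H1) depth=20
  del 39.228.234.96/28 (clear depth 28)
  del 49.33.0.0/16 (clear depth 16)
  lookup 18.244.112.73: bits 00010010111101000111 walk d0:H2→d1:-→d2:-→d3:-→d4:-→d5:-→d6:-→d7:-→d8:-→d9:-→d10:-→d11:-→d12:H3→d13:-→d14:-→d15:-→d16:-→d17:-→d18:-→d19:-→d20:H1 -> H1
  lookup 18.244.113.77: bits 00010010111101000111 walk d0:H2→d1:-→d2:-→d3:-→d4:-→d5:-→d6:-→d7:-→d8:-→d9:-→d10:-→d11:-→d12:H3→d13:-→d14:-→d15:-→d16:-→d17:-→d18:-→d19:-→d20:H1 -> H1
  lookup 165.58.178.76: bits 1 walk d0:H2→d1:- -> H2
  + 39.224.0.0/12 (H0) depth=12
  del 39.228.234.0/24 (clear depth 24)
  + 214.76.73.0/24 (H2) depth=24

== LOOKUPS ==
["no-route","H3","H1","H3","H3","H1","H1","H2","H1","H1","H2"]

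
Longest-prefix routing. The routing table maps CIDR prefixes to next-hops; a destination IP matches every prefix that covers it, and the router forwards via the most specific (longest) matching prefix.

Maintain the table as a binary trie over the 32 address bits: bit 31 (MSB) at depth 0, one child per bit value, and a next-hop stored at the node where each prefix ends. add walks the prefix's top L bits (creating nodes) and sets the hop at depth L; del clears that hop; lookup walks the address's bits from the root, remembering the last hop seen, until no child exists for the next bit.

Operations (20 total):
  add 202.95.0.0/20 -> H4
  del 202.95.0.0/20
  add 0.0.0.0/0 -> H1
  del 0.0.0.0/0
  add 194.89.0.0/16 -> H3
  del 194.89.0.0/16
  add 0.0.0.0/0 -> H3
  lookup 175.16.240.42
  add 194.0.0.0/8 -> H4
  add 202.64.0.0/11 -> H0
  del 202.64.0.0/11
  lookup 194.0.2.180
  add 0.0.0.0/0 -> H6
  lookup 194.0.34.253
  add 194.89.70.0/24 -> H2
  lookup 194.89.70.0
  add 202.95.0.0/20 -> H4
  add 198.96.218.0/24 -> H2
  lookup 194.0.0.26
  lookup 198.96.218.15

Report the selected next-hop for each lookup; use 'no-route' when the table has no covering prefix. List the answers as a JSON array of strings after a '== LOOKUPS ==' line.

Process each operation:
  add 202.95.0.0/20 -> H4 at depth 20
  - 202.95.0.0/20 clear@20
  add 0.0.0.0/0 -> H1 at depth 0
  - 0.0.0.0/0 clear@0
  add 194.89.0.0/16 -> H3 at depth 16
  - 194.89.0.0/16 clear@16
  add 0.0.0.0/0 -> H3 at depth 0
  lookup 175.16.240.42: bits 1 walk d0:H3→d1:- -> H3
  add 194.0.0.0/8 -> H4 at depth 8
  add 202.64.0.0/11 -> H0 at depth 11
  - 202.64.0.0/11 clear@11
  lookup 194.0.2.180: bits 110000100 walk d0:H3→d1:-→d2:-→d3:-→d4:-→d5:-→d6:-→d7:-→d8:H4→d9:- -> H4
  add 0.0.0.0/0 -> H6 at depth 0
  lookup 194.0.34.253: bits 110000100 walk d0:H6→d1:-→d2:-→d3:-→d4:-→d5:-→d6:-→d7:-→d8:H4→d9:- -> H4
  add 194.89.70.0/24 -> H2 at depth 24
  lookup 194.89.70.0: bits 110000100101100101000110 walk d0:H6→d1:-→d2:-→d3:-→d4:-→d5:-→d6:-→d7:-→d8:H4→d9:-→d10:-→d11:-→d12:-→d13:-→d14:-→d15:-→d16:-→d17:-→d18:-→d19:-→d20:-→d21:-→d22:-→d23:-→d24:H2 -> H2
  add 202.95.0.0/20 -> H4 at depth 20
  add 198.96.218.0/24 -> H2 at depth 24
  lookup 194.0.0.26: bits 110000100 walk d0:H6→d1:-→d2:-→d3:-→d4:-→d5:-→d6:-→d7:-→d8:H4→d9:- -> H4
  lookup 198.96.218.15: bits 110001100110000011011010 walk d0:H6→d1:-→d2:-→d3:-→d4:-→d5:-→d6:-→d7:-→d8:-→d9:-→d10:-→d11:-→d12:-→d13:-→d14:-→d15:-→d16:-→d17:-→d18:-→d19:-→d20:-→d21:-→d22:-→d23:-→d24:H2 -> H2

== LOOKUPS ==
["H3","H4","H4","H2","H4","H2"]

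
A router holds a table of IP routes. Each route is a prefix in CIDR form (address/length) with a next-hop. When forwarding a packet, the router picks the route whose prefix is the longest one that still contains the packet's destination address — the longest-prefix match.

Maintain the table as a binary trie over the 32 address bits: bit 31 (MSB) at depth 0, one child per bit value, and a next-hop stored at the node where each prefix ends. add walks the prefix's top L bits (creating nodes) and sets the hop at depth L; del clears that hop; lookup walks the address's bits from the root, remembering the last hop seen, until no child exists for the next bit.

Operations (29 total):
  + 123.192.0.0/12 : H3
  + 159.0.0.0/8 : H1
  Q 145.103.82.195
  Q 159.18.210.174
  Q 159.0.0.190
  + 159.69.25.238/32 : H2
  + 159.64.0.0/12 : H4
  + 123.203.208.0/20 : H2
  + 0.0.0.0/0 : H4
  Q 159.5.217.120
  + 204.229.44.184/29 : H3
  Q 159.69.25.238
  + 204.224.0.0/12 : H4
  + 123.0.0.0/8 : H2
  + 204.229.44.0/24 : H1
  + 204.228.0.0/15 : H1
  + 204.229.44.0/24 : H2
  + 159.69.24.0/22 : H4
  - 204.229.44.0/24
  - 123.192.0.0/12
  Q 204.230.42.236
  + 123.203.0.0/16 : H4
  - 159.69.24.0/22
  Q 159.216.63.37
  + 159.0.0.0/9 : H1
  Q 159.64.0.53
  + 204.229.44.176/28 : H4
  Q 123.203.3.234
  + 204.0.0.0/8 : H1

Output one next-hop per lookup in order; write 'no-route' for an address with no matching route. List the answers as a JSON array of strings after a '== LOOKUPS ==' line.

Apply in order:
  add 123.192.0.0/12 -> H3 at depth 12
  add 159.0.0.0/8 -> H1 at depth 8
  Q 145.103.82.195: descend 1001 ; hops seen [∅] ; pick no-route
  Q 159.18.210.174: descend 10011111 ; hops seen [H1] ; pick H1
  Q 159.0.0.190: descend 10011111 ; hops seen [H1] ; pick H1
  add 159.69.25.238/32 -> H2 at depth 32
  add 159.64.0.0/12 -> H4 at depth 12
  add 123.203.208.0/20 -> H2 at depth 20
  add 0.0.0.0/0 -> H4 at depth 0
  Q 159.5.217.120: descend 100111110 ; hops seen [H4,H1] ; pick H1
  add 204.229.44.184/29 -> H3 at depth 29
  Q 159.69.25.238: descend 10011111010001010001100111101110 ; hops seen [H4,H1,H4,H2] ; pick H2
  add 204.224.0.0/12 -> H4 at depth 12
  add 123.0.0.0/8 -> H2 at depth 8
  add 204.229.44.0/24 -> H1 at depth 24
  add 204.228.0.0/15 -> H1 at depth 15
  add 204.229.44.0/24 -> H2 at depth 24
  add 159.69.24.0/22 -> H4 at depth 22
  del 204.229.44.0/24 (clear depth 24)
  del 123.192.0.0/12 (clear depth 12)
  Q 204.230.42.236: descend 11001100111001 ; hops seen [H4,H4] ; pick H4
  add 123.203.0.0/16 -> H4 at depth 16
  del 159.69.24.0/22 (clear depth 22)
  Q 159.216.63.37: descend 10011111 ; hops seen [H4,H1] ; pick H1
  add 159.0.0.0/9 -> H1 at depth 9
  Q 159.64.0.53: descend 1001111101000 ; hops seen [H4,H1,H1,H4] ; pick H4
  add 204.229.44.176/28 -> H4 at depth 28
  Q 123.203.3.234: descend 0111101111001011 ; hops seen [H4,H2,H4] ; pick H4
  add 204.0.0.0/8 -> H1 at depth 8

== LOOKUPS ==
["no-route","H1","H1","H1","H2","H4","H1","H4","H4"]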